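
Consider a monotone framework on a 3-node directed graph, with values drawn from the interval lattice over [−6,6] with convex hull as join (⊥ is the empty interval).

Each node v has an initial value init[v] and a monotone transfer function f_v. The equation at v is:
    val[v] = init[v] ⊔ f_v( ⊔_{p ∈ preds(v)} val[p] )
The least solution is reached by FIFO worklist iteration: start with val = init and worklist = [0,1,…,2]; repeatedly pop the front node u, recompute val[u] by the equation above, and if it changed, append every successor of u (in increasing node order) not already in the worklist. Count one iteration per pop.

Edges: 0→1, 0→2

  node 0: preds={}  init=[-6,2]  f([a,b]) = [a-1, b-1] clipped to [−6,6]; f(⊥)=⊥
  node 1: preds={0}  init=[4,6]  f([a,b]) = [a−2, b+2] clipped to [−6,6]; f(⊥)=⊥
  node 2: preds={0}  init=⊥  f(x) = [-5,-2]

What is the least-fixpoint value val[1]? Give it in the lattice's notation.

[-6,6]

Trace (3 dequeues):
  [1] u=0 | in ⊥ | out [-6,2] | ==
  [2] u=1 | in [-6,2] | out [-6,6] | prev [4,6] | push {}
  [3] u=2 | in [-6,2] | out [-5,-2] | prev ⊥ | push {}

Converged values:
  [0] [-6,2]
  [1] [-6,6]
  [2] [-5,-2]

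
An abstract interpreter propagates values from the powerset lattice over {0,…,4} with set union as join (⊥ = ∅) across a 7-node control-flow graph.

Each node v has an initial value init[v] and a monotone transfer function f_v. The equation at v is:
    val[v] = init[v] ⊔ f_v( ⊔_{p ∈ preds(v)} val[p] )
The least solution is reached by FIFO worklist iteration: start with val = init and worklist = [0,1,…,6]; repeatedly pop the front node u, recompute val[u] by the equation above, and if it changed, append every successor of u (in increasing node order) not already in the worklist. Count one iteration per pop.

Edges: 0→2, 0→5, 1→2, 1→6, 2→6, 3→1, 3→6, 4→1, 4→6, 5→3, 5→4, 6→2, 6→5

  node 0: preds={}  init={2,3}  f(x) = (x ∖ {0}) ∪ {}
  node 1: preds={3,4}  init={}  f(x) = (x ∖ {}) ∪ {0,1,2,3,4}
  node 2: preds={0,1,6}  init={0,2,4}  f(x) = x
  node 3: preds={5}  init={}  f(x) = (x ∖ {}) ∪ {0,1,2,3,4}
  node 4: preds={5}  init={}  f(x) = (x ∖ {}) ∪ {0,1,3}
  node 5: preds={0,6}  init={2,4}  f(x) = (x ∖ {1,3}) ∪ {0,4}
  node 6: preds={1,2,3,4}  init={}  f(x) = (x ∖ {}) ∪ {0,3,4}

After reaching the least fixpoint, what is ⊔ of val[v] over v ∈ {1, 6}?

{0,1,2,3,4}

Iteration log — 12 steps:
  step 1. node 0  ⊔preds={}  new={2,3}  stable
  step 2. node 1  ⊔preds={}  new={0,1,2,3,4}  old={}  +wl: 
  step 3. node 2  ⊔preds={0,1,2,3,4}  new={0,1,2,3,4}  old={0,2,4}  +wl: 
  step 4. node 3  ⊔preds={2,4}  new={0,1,2,3,4}  old={}  +wl: 1
  step 5. node 4  ⊔preds={2,4}  new={0,1,2,3,4}  old={}  +wl: 
  step 6. node 5  ⊔preds={2,3}  new={0,2,4}  old={2,4}  +wl: 3,4
  step 7. node 6  ⊔preds={0,1,2,3,4}  new={0,1,2,3,4}  old={}  +wl: 2,5
  step 8. node 1  ⊔preds={0,1,2,3,4}  new={0,1,2,3,4}  stable
  step 9. node 3  ⊔preds={0,2,4}  new={0,1,2,3,4}  stable
  step 10. node 4  ⊔preds={0,2,4}  new={0,1,2,3,4}  stable
  step 11. node 2  ⊔preds={0,1,2,3,4}  new={0,1,2,3,4}  stable
  step 12. node 5  ⊔preds={0,1,2,3,4}  new={0,2,4}  stable

Least fixpoint reached:
  node 0: {2,3}
  node 1: {0,1,2,3,4}
  node 2: {0,1,2,3,4}
  node 3: {0,1,2,3,4}
  node 4: {0,1,2,3,4}
  node 5: {0,2,4}
  node 6: {0,1,2,3,4}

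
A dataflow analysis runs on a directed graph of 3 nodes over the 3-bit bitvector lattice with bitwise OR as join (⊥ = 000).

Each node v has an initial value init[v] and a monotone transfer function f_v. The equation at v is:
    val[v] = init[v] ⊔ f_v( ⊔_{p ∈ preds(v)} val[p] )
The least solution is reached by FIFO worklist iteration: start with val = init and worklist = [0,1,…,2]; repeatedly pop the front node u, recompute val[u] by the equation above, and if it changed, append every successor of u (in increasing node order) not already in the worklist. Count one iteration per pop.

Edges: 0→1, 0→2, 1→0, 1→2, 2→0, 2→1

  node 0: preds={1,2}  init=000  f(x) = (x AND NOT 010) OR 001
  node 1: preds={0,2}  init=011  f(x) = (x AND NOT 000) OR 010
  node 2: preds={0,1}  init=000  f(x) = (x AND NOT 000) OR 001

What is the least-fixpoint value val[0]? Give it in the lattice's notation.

001

Worklist (5 pops):
  #1 pop 0: in=011 → 001 (was 000); enqueue []
  #2 pop 1: in=001 → 011 (no change)
  #3 pop 2: in=011 → 011 (was 000); enqueue [0,1]
  #4 pop 0: in=011 → 001 (no change)
  #5 pop 1: in=011 → 011 (no change)

Fixpoint:
  val[0] = 001
  val[1] = 011
  val[2] = 011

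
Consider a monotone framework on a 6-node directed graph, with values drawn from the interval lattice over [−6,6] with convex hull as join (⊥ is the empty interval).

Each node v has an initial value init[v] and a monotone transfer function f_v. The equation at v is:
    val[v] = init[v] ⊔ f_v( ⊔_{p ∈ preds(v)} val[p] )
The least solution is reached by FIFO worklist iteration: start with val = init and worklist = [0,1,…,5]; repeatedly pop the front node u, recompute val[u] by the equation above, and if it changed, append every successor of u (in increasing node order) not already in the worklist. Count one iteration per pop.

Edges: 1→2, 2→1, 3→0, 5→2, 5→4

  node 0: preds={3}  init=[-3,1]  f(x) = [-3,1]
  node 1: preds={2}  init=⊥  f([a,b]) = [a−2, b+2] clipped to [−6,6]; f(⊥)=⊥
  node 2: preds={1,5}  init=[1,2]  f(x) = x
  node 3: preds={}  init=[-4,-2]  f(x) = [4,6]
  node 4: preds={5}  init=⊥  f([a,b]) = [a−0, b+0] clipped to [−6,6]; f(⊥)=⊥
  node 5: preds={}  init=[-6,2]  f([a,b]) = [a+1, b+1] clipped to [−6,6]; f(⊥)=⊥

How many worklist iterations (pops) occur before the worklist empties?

10

Iteration log — 10 steps:
  step 1. node 0  ⊔preds=[-4,-2]  new=[-3,1]  stable
  step 2. node 1  ⊔preds=[1,2]  new=[-1,4]  old=⊥  +wl: 
  step 3. node 2  ⊔preds=[-6,4]  new=[-6,4]  old=[1,2]  +wl: 1
  step 4. node 3  ⊔preds=⊥  new=[-4,6]  old=[-4,-2]  +wl: 0
  step 5. node 4  ⊔preds=[-6,2]  new=[-6,2]  old=⊥  +wl: 
  step 6. node 5  ⊔preds=⊥  new=[-6,2]  stable
  step 7. node 1  ⊔preds=[-6,4]  new=[-6,6]  old=[-1,4]  +wl: 2
  step 8. node 0  ⊔preds=[-4,6]  new=[-3,1]  stable
  step 9. node 2  ⊔preds=[-6,6]  new=[-6,6]  old=[-6,4]  +wl: 1
  step 10. node 1  ⊔preds=[-6,6]  new=[-6,6]  stable

Least fixpoint reached:
  node 0: [-3,1]
  node 1: [-6,6]
  node 2: [-6,6]
  node 3: [-4,6]
  node 4: [-6,2]
  node 5: [-6,2]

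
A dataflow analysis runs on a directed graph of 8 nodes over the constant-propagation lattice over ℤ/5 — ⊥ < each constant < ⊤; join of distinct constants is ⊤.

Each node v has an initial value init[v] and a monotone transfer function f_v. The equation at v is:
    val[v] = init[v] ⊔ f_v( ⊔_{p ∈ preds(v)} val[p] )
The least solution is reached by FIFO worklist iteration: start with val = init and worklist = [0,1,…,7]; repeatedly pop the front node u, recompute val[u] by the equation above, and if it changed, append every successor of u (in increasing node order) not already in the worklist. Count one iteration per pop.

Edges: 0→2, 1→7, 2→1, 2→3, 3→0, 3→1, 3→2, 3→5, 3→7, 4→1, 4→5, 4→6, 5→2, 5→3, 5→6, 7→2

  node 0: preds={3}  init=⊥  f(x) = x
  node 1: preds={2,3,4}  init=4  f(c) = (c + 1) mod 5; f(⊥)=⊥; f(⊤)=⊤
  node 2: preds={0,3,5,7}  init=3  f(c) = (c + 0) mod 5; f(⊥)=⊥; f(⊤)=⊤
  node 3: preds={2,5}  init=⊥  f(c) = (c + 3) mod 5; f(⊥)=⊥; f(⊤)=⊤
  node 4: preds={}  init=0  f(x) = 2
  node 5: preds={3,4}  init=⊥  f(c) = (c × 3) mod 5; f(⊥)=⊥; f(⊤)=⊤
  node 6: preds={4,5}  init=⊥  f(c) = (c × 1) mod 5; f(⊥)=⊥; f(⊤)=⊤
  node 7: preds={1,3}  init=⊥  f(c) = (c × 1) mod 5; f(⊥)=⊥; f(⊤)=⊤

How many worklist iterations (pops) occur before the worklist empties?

17

Iteration log — 17 steps:
  step 1. node 0  ⊔preds=⊥  new=⊥  stable
  step 2. node 1  ⊔preds=⊤  new=⊤  old=4  +wl: 
  step 3. node 2  ⊔preds=⊥  new=3  stable
  step 4. node 3  ⊔preds=3  new=1  old=⊥  +wl: 0,1,2
  step 5. node 4  ⊔preds=⊥  new=⊤  old=0  +wl: 
  step 6. node 5  ⊔preds=⊤  new=⊤  old=⊥  +wl: 3
  step 7. node 6  ⊔preds=⊤  new=⊤  old=⊥  +wl: 
  step 8. node 7  ⊔preds=⊤  new=⊤  old=⊥  +wl: 
  step 9. node 0  ⊔preds=1  new=1  old=⊥  +wl: 
  step 10. node 1  ⊔preds=⊤  new=⊤  stable
  step 11. node 2  ⊔preds=⊤  new=⊤  old=3  +wl: 1
  step 12. node 3  ⊔preds=⊤  new=⊤  old=1  +wl: 0,2,5,7
  step 13. node 1  ⊔preds=⊤  new=⊤  stable
  step 14. node 0  ⊔preds=⊤  new=⊤  old=1  +wl: 
  step 15. node 2  ⊔preds=⊤  new=⊤  stable
  step 16. node 5  ⊔preds=⊤  new=⊤  stable
  step 17. node 7  ⊔preds=⊤  new=⊤  stable

Least fixpoint reached:
  node 0: ⊤
  node 1: ⊤
  node 2: ⊤
  node 3: ⊤
  node 4: ⊤
  node 5: ⊤
  node 6: ⊤
  node 7: ⊤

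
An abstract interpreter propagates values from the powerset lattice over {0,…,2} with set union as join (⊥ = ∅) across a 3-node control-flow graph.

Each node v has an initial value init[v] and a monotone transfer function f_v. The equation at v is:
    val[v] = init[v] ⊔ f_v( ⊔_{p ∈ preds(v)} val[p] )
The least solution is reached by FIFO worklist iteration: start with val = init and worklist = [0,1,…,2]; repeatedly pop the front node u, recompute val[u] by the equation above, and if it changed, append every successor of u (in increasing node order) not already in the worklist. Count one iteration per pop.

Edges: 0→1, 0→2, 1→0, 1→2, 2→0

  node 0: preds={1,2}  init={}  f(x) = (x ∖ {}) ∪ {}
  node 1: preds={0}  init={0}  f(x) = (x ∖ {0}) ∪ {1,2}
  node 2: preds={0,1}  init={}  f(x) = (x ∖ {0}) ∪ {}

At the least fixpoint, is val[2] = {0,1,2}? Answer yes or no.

Iteration log — 6 steps:
  step 1. node 0  ⊔preds={0}  new={0}  old={}  +wl: 
  step 2. node 1  ⊔preds={0}  new={0,1,2}  old={0}  +wl: 0
  step 3. node 2  ⊔preds={0,1,2}  new={1,2}  old={}  +wl: 
  step 4. node 0  ⊔preds={0,1,2}  new={0,1,2}  old={0}  +wl: 1,2
  step 5. node 1  ⊔preds={0,1,2}  new={0,1,2}  stable
  step 6. node 2  ⊔preds={0,1,2}  new={1,2}  stable

Least fixpoint reached:
  node 0: {0,1,2}
  node 1: {0,1,2}
  node 2: {1,2}

no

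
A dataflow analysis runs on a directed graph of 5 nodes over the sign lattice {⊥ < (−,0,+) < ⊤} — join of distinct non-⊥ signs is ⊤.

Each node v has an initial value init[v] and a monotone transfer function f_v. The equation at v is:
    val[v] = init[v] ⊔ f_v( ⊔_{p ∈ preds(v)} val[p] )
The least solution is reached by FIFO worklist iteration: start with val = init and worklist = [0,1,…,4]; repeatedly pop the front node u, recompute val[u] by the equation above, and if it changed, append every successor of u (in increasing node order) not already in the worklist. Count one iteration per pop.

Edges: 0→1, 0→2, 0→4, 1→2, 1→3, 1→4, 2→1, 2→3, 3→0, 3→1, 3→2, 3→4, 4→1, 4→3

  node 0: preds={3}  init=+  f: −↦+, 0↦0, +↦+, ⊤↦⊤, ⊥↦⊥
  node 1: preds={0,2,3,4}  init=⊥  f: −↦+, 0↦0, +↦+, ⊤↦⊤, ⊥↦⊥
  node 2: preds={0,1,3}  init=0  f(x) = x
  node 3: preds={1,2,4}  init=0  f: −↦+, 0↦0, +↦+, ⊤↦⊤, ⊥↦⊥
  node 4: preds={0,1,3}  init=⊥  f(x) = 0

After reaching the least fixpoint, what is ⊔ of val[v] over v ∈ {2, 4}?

⊤

Trace (9 dequeues):
  [1] u=0 | in 0 | out ⊤ | prev + | push {}
  [2] u=1 | in ⊤ | out ⊤ | prev ⊥ | push {}
  [3] u=2 | in ⊤ | out ⊤ | prev 0 | push {1}
  [4] u=3 | in ⊤ | out ⊤ | prev 0 | push {0,2}
  [5] u=4 | in ⊤ | out 0 | prev ⊥ | push {3}
  [6] u=1 | in ⊤ | out ⊤ | ==
  [7] u=0 | in ⊤ | out ⊤ | ==
  [8] u=2 | in ⊤ | out ⊤ | ==
  [9] u=3 | in ⊤ | out ⊤ | ==

Converged values:
  [0] ⊤
  [1] ⊤
  [2] ⊤
  [3] ⊤
  [4] 0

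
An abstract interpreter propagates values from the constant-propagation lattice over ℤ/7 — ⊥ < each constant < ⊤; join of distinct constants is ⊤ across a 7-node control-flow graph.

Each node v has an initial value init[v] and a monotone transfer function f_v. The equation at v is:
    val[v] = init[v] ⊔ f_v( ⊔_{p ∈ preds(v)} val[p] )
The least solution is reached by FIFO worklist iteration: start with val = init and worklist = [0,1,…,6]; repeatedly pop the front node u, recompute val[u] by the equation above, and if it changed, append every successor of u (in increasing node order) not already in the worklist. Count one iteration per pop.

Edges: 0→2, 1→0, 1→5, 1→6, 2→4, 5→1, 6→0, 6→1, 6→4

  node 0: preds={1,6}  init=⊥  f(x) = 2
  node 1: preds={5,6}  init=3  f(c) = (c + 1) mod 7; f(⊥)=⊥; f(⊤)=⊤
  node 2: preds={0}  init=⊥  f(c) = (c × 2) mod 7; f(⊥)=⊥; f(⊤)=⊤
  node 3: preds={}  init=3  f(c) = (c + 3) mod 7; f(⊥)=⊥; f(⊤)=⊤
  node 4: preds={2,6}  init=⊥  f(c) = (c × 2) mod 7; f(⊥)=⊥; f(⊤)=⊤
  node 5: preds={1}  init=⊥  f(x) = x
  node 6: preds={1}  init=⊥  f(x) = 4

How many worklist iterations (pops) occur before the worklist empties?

Iteration log — 13 steps:
  step 1. node 0  ⊔preds=3  new=2  old=⊥  +wl: 
  step 2. node 1  ⊔preds=⊥  new=3  stable
  step 3. node 2  ⊔preds=2  new=4  old=⊥  +wl: 
  step 4. node 3  ⊔preds=⊥  new=3  stable
  step 5. node 4  ⊔preds=4  new=1  old=⊥  +wl: 
  step 6. node 5  ⊔preds=3  new=3  old=⊥  +wl: 1
  step 7. node 6  ⊔preds=3  new=4  old=⊥  +wl: 0,4
  step 8. node 1  ⊔preds=⊤  new=⊤  old=3  +wl: 5,6
  step 9. node 0  ⊔preds=⊤  new=2  stable
  step 10. node 4  ⊔preds=4  new=1  stable
  step 11. node 5  ⊔preds=⊤  new=⊤  old=3  +wl: 1
  step 12. node 6  ⊔preds=⊤  new=4  stable
  step 13. node 1  ⊔preds=⊤  new=⊤  stable

Least fixpoint reached:
  node 0: 2
  node 1: ⊤
  node 2: 4
  node 3: 3
  node 4: 1
  node 5: ⊤
  node 6: 4

13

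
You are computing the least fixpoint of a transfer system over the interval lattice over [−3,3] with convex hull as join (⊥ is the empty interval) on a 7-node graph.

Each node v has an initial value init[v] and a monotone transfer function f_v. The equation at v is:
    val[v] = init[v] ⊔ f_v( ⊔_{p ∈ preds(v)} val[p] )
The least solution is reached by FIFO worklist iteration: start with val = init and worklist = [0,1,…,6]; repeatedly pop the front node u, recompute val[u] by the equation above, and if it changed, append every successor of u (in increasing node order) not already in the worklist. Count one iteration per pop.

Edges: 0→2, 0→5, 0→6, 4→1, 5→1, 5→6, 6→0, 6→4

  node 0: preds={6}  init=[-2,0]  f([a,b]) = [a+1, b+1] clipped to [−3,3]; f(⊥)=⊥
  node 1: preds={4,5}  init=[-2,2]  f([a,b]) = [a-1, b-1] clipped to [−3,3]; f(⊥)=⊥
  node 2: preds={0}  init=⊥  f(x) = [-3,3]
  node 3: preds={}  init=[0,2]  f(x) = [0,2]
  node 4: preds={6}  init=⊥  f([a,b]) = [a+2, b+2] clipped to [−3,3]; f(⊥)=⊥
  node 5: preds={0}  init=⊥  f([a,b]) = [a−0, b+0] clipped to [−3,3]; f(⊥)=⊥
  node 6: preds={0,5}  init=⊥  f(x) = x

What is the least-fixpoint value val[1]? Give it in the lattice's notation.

[-3,2]

Iteration log — 28 steps:
  step 1. node 0  ⊔preds=⊥  new=[-2,0]  stable
  step 2. node 1  ⊔preds=⊥  new=[-2,2]  stable
  step 3. node 2  ⊔preds=[-2,0]  new=[-3,3]  old=⊥  +wl: 
  step 4. node 3  ⊔preds=⊥  new=[0,2]  stable
  step 5. node 4  ⊔preds=⊥  new=⊥  stable
  step 6. node 5  ⊔preds=[-2,0]  new=[-2,0]  old=⊥  +wl: 1
  step 7. node 6  ⊔preds=[-2,0]  new=[-2,0]  old=⊥  +wl: 0,4
  step 8. node 1  ⊔preds=[-2,0]  new=[-3,2]  old=[-2,2]  +wl: 
  step 9. node 0  ⊔preds=[-2,0]  new=[-2,1]  old=[-2,0]  +wl: 2,5,6
  step 10. node 4  ⊔preds=[-2,0]  new=[0,2]  old=⊥  +wl: 1
  step 11. node 2  ⊔preds=[-2,1]  new=[-3,3]  stable
  step 12. node 5  ⊔preds=[-2,1]  new=[-2,1]  old=[-2,0]  +wl: 
  step 13. node 6  ⊔preds=[-2,1]  new=[-2,1]  old=[-2,0]  +wl: 0,4
  step 14. node 1  ⊔preds=[-2,2]  new=[-3,2]  stable
  step 15. node 0  ⊔preds=[-2,1]  new=[-2,2]  old=[-2,1]  +wl: 2,5,6
  step 16. node 4  ⊔preds=[-2,1]  new=[0,3]  old=[0,2]  +wl: 1
  step 17. node 2  ⊔preds=[-2,2]  new=[-3,3]  stable
  step 18. node 5  ⊔preds=[-2,2]  new=[-2,2]  old=[-2,1]  +wl: 
  step 19. node 6  ⊔preds=[-2,2]  new=[-2,2]  old=[-2,1]  +wl: 0,4
  step 20. node 1  ⊔preds=[-2,3]  new=[-3,2]  stable
  step 21. node 0  ⊔preds=[-2,2]  new=[-2,3]  old=[-2,2]  +wl: 2,5,6
  step 22. node 4  ⊔preds=[-2,2]  new=[0,3]  stable
  step 23. node 2  ⊔preds=[-2,3]  new=[-3,3]  stable
  step 24. node 5  ⊔preds=[-2,3]  new=[-2,3]  old=[-2,2]  +wl: 1
  step 25. node 6  ⊔preds=[-2,3]  new=[-2,3]  old=[-2,2]  +wl: 0,4
  step 26. node 1  ⊔preds=[-2,3]  new=[-3,2]  stable
  step 27. node 0  ⊔preds=[-2,3]  new=[-2,3]  stable
  step 28. node 4  ⊔preds=[-2,3]  new=[0,3]  stable

Least fixpoint reached:
  node 0: [-2,3]
  node 1: [-3,2]
  node 2: [-3,3]
  node 3: [0,2]
  node 4: [0,3]
  node 5: [-2,3]
  node 6: [-2,3]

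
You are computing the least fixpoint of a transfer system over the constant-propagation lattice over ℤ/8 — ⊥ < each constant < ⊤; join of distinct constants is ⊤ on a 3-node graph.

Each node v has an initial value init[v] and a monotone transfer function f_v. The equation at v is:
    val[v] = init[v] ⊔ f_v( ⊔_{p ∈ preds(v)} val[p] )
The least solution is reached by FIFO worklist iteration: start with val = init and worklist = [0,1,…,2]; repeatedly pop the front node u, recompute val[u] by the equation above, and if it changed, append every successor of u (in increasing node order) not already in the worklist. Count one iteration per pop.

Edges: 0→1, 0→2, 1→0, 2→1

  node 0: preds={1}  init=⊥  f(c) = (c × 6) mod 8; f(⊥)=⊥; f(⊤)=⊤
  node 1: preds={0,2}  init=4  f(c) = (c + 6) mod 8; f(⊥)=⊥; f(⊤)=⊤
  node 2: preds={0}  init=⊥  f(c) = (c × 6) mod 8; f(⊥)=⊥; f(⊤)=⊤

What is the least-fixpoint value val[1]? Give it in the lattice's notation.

⊤

Trace (7 dequeues):
  [1] u=0 | in 4 | out 0 | prev ⊥ | push {}
  [2] u=1 | in 0 | out ⊤ | prev 4 | push {0}
  [3] u=2 | in 0 | out 0 | prev ⊥ | push {1}
  [4] u=0 | in ⊤ | out ⊤ | prev 0 | push {2}
  [5] u=1 | in ⊤ | out ⊤ | ==
  [6] u=2 | in ⊤ | out ⊤ | prev 0 | push {1}
  [7] u=1 | in ⊤ | out ⊤ | ==

Converged values:
  [0] ⊤
  [1] ⊤
  [2] ⊤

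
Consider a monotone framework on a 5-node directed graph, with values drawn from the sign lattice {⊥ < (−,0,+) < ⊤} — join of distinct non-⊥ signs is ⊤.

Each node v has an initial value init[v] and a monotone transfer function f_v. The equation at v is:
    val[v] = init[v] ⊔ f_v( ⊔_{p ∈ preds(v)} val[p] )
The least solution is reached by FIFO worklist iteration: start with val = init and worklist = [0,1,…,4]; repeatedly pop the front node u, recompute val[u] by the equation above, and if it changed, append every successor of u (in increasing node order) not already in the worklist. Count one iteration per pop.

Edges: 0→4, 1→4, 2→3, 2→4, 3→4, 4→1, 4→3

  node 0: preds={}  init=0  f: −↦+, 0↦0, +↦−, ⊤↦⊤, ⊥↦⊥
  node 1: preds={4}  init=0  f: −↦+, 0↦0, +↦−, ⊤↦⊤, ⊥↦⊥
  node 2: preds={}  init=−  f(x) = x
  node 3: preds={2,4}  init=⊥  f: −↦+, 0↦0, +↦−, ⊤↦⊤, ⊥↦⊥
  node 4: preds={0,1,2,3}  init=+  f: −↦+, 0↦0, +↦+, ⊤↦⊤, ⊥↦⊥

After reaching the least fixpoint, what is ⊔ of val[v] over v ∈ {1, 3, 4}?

Trace (7 dequeues):
  [1] u=0 | in ⊥ | out 0 | ==
  [2] u=1 | in + | out ⊤ | prev 0 | push {}
  [3] u=2 | in ⊥ | out − | ==
  [4] u=3 | in ⊤ | out ⊤ | prev ⊥ | push {}
  [5] u=4 | in ⊤ | out ⊤ | prev + | push {1,3}
  [6] u=1 | in ⊤ | out ⊤ | ==
  [7] u=3 | in ⊤ | out ⊤ | ==

Converged values:
  [0] 0
  [1] ⊤
  [2] −
  [3] ⊤
  [4] ⊤

⊤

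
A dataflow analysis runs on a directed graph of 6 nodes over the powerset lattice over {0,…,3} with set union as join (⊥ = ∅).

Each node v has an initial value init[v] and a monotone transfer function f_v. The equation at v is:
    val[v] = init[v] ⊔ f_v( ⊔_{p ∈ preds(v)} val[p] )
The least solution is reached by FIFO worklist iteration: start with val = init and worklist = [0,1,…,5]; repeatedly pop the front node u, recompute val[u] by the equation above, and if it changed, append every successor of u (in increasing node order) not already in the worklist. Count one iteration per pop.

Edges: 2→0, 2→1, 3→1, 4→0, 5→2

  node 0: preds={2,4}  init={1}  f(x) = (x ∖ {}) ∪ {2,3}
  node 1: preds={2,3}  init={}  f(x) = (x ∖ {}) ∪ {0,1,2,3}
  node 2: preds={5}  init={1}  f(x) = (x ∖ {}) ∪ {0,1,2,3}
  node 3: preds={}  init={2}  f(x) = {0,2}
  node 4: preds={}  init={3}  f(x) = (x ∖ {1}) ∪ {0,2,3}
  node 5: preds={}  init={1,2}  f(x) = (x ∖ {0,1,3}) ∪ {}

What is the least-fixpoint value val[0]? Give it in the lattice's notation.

Trace (8 dequeues):
  [1] u=0 | in {1,3} | out {1,2,3} | prev {1} | push {}
  [2] u=1 | in {1,2} | out {0,1,2,3} | prev {} | push {}
  [3] u=2 | in {1,2} | out {0,1,2,3} | prev {1} | push {0,1}
  [4] u=3 | in {} | out {0,2} | prev {2} | push {}
  [5] u=4 | in {} | out {0,2,3} | prev {3} | push {}
  [6] u=5 | in {} | out {1,2} | ==
  [7] u=0 | in {0,1,2,3} | out {0,1,2,3} | prev {1,2,3} | push {}
  [8] u=1 | in {0,1,2,3} | out {0,1,2,3} | ==

Converged values:
  [0] {0,1,2,3}
  [1] {0,1,2,3}
  [2] {0,1,2,3}
  [3] {0,2}
  [4] {0,2,3}
  [5] {1,2}

{0,1,2,3}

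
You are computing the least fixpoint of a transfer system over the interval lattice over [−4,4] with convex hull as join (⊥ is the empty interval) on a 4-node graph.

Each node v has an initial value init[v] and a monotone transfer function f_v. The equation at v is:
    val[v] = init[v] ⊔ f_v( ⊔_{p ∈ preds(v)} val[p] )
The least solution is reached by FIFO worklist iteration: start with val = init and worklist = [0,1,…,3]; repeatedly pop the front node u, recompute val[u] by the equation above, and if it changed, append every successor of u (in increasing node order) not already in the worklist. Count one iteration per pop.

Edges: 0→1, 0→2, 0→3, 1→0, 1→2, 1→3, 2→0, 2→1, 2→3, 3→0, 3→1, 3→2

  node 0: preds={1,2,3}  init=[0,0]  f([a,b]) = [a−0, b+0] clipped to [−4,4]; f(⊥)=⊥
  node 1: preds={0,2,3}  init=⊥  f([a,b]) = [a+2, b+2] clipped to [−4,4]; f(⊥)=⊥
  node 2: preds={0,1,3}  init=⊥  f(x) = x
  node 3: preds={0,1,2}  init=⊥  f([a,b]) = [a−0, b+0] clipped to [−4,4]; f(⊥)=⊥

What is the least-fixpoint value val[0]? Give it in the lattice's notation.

[0,4]

Iteration log — 12 steps:
  step 1. node 0  ⊔preds=⊥  new=[0,0]  stable
  step 2. node 1  ⊔preds=[0,0]  new=[2,2]  old=⊥  +wl: 0
  step 3. node 2  ⊔preds=[0,2]  new=[0,2]  old=⊥  +wl: 1
  step 4. node 3  ⊔preds=[0,2]  new=[0,2]  old=⊥  +wl: 2
  step 5. node 0  ⊔preds=[0,2]  new=[0,2]  old=[0,0]  +wl: 3
  step 6. node 1  ⊔preds=[0,2]  new=[2,4]  old=[2,2]  +wl: 0
  step 7. node 2  ⊔preds=[0,4]  new=[0,4]  old=[0,2]  +wl: 1
  step 8. node 3  ⊔preds=[0,4]  new=[0,4]  old=[0,2]  +wl: 2
  step 9. node 0  ⊔preds=[0,4]  new=[0,4]  old=[0,2]  +wl: 3
  step 10. node 1  ⊔preds=[0,4]  new=[2,4]  stable
  step 11. node 2  ⊔preds=[0,4]  new=[0,4]  stable
  step 12. node 3  ⊔preds=[0,4]  new=[0,4]  stable

Least fixpoint reached:
  node 0: [0,4]
  node 1: [2,4]
  node 2: [0,4]
  node 3: [0,4]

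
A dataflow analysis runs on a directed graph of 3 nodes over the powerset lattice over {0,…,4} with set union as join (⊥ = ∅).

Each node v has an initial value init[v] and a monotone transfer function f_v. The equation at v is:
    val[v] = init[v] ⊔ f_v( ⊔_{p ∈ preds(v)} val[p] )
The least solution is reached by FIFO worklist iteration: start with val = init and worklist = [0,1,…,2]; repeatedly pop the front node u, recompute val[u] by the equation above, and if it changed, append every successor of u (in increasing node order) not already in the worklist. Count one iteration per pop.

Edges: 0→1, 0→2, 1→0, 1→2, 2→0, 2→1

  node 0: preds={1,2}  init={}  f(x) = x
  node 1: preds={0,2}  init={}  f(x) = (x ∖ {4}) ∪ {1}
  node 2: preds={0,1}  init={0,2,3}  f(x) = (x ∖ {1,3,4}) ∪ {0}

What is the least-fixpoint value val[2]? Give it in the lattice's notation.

Iteration log — 6 steps:
  step 1. node 0  ⊔preds={0,2,3}  new={0,2,3}  old={}  +wl: 
  step 2. node 1  ⊔preds={0,2,3}  new={0,1,2,3}  old={}  +wl: 0
  step 3. node 2  ⊔preds={0,1,2,3}  new={0,2,3}  stable
  step 4. node 0  ⊔preds={0,1,2,3}  new={0,1,2,3}  old={0,2,3}  +wl: 1,2
  step 5. node 1  ⊔preds={0,1,2,3}  new={0,1,2,3}  stable
  step 6. node 2  ⊔preds={0,1,2,3}  new={0,2,3}  stable

Least fixpoint reached:
  node 0: {0,1,2,3}
  node 1: {0,1,2,3}
  node 2: {0,2,3}

{0,2,3}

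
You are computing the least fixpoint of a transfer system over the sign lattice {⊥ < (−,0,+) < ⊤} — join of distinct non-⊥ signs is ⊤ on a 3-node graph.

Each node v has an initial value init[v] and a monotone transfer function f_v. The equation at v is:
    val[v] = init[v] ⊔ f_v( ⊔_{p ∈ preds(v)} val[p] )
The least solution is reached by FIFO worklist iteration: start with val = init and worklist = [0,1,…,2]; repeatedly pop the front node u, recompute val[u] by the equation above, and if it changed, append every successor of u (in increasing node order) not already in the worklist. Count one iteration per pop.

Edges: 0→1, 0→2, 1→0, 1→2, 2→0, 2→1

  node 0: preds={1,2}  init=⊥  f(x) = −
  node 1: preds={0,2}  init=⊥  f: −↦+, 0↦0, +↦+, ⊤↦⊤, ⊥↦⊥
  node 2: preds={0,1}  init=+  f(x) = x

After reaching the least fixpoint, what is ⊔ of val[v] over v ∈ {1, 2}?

Worklist (5 pops):
  #1 pop 0: in=+ → − (was ⊥); enqueue []
  #2 pop 1: in=⊤ → ⊤ (was ⊥); enqueue [0]
  #3 pop 2: in=⊤ → ⊤ (was +); enqueue [1]
  #4 pop 0: in=⊤ → − (no change)
  #5 pop 1: in=⊤ → ⊤ (no change)

Fixpoint:
  val[0] = −
  val[1] = ⊤
  val[2] = ⊤

⊤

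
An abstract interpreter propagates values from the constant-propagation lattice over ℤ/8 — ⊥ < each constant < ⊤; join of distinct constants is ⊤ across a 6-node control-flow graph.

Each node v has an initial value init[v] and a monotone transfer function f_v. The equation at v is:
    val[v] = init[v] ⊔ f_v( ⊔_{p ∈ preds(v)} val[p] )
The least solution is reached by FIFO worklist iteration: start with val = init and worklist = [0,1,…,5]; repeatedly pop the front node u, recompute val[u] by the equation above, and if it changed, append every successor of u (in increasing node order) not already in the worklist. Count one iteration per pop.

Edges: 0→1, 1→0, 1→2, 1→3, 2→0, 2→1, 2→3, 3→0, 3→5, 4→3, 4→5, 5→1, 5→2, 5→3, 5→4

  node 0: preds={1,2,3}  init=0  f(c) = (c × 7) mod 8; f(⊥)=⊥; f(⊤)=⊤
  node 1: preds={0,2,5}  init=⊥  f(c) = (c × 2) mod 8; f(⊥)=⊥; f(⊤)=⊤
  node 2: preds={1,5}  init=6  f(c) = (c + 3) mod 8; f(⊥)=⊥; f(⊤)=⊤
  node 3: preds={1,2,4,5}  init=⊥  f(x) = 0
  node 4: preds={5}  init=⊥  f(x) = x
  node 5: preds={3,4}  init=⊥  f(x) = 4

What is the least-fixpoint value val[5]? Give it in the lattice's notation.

Trace (13 dequeues):
  [1] u=0 | in 6 | out ⊤ | prev 0 | push {}
  [2] u=1 | in ⊤ | out ⊤ | prev ⊥ | push {0}
  [3] u=2 | in ⊤ | out ⊤ | prev 6 | push {1}
  [4] u=3 | in ⊤ | out 0 | prev ⊥ | push {}
  [5] u=4 | in ⊥ | out ⊥ | ==
  [6] u=5 | in 0 | out 4 | prev ⊥ | push {2,3,4}
  [7] u=0 | in ⊤ | out ⊤ | ==
  [8] u=1 | in ⊤ | out ⊤ | ==
  [9] u=2 | in ⊤ | out ⊤ | ==
  [10] u=3 | in ⊤ | out 0 | ==
  [11] u=4 | in 4 | out 4 | prev ⊥ | push {3,5}
  [12] u=3 | in ⊤ | out 0 | ==
  [13] u=5 | in ⊤ | out 4 | ==

Converged values:
  [0] ⊤
  [1] ⊤
  [2] ⊤
  [3] 0
  [4] 4
  [5] 4

4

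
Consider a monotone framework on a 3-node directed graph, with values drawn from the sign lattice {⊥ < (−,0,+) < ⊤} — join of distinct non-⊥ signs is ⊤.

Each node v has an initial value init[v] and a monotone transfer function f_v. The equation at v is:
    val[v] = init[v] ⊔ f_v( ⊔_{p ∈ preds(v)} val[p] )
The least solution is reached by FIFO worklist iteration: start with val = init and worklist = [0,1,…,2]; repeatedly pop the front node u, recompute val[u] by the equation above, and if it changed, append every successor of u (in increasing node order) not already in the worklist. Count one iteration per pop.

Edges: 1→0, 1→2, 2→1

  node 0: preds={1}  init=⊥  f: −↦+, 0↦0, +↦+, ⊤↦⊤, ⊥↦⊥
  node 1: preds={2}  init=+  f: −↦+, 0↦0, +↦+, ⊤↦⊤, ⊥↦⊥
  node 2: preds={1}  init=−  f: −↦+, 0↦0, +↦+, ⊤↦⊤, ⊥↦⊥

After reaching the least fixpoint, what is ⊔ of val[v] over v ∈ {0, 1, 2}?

⊤

Iteration log — 6 steps:
  step 1. node 0  ⊔preds=+  new=+  old=⊥  +wl: 
  step 2. node 1  ⊔preds=−  new=+  stable
  step 3. node 2  ⊔preds=+  new=⊤  old=−  +wl: 1
  step 4. node 1  ⊔preds=⊤  new=⊤  old=+  +wl: 0,2
  step 5. node 0  ⊔preds=⊤  new=⊤  old=+  +wl: 
  step 6. node 2  ⊔preds=⊤  new=⊤  stable

Least fixpoint reached:
  node 0: ⊤
  node 1: ⊤
  node 2: ⊤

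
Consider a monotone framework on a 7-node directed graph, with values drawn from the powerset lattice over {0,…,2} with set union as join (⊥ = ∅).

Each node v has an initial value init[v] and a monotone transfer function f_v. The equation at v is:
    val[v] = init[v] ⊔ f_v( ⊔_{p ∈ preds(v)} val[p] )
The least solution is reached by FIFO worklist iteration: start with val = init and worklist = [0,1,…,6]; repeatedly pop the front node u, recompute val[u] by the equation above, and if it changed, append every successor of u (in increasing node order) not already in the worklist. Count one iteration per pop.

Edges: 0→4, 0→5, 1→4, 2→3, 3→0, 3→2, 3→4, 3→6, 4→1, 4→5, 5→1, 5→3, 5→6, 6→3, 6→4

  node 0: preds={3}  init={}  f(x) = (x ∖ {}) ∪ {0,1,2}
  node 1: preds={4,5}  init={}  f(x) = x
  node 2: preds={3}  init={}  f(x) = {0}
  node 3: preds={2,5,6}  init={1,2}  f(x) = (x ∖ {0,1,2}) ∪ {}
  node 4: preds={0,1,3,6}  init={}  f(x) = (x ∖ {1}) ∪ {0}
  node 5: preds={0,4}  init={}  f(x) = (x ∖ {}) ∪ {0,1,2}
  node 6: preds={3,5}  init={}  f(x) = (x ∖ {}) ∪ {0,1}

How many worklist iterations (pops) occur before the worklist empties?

10

Iteration log — 10 steps:
  step 1. node 0  ⊔preds={1,2}  new={0,1,2}  old={}  +wl: 
  step 2. node 1  ⊔preds={}  new={}  stable
  step 3. node 2  ⊔preds={1,2}  new={0}  old={}  +wl: 
  step 4. node 3  ⊔preds={0}  new={1,2}  stable
  step 5. node 4  ⊔preds={0,1,2}  new={0,2}  old={}  +wl: 1
  step 6. node 5  ⊔preds={0,1,2}  new={0,1,2}  old={}  +wl: 3
  step 7. node 6  ⊔preds={0,1,2}  new={0,1,2}  old={}  +wl: 4
  step 8. node 1  ⊔preds={0,1,2}  new={0,1,2}  old={}  +wl: 
  step 9. node 3  ⊔preds={0,1,2}  new={1,2}  stable
  step 10. node 4  ⊔preds={0,1,2}  new={0,2}  stable

Least fixpoint reached:
  node 0: {0,1,2}
  node 1: {0,1,2}
  node 2: {0}
  node 3: {1,2}
  node 4: {0,2}
  node 5: {0,1,2}
  node 6: {0,1,2}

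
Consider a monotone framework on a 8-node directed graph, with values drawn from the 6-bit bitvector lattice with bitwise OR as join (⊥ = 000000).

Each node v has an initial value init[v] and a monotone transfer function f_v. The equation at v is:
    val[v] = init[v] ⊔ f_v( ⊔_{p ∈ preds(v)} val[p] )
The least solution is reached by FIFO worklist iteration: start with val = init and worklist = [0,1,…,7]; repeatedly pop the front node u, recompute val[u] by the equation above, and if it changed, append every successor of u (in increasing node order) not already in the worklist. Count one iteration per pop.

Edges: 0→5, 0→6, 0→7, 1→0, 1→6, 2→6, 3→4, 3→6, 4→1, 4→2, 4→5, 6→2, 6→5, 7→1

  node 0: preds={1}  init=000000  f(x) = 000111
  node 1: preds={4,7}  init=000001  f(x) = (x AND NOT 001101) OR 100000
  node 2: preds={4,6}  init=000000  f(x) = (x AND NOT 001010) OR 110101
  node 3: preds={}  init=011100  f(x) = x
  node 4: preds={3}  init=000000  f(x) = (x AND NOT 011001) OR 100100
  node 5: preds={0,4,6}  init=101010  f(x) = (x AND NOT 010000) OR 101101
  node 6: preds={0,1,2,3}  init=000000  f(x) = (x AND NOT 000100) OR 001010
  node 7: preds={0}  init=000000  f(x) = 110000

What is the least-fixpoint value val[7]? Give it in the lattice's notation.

Trace (14 dequeues):
  [1] u=0 | in 000001 | out 000111 | prev 000000 | push {}
  [2] u=1 | in 000000 | out 100001 | prev 000001 | push {0}
  [3] u=2 | in 000000 | out 110101 | prev 000000 | push {}
  [4] u=3 | in 000000 | out 011100 | ==
  [5] u=4 | in 011100 | out 100100 | prev 000000 | push {1,2}
  [6] u=5 | in 100111 | out 101111 | prev 101010 | push {}
  [7] u=6 | in 111111 | out 111011 | prev 000000 | push {5}
  [8] u=7 | in 000111 | out 110000 | prev 000000 | push {}
  [9] u=0 | in 100001 | out 000111 | ==
  [10] u=1 | in 110100 | out 110001 | prev 100001 | push {0,6}
  [11] u=2 | in 111111 | out 110101 | ==
  [12] u=5 | in 111111 | out 101111 | ==
  [13] u=0 | in 110001 | out 000111 | ==
  [14] u=6 | in 111111 | out 111011 | ==

Converged values:
  [0] 000111
  [1] 110001
  [2] 110101
  [3] 011100
  [4] 100100
  [5] 101111
  [6] 111011
  [7] 110000

110000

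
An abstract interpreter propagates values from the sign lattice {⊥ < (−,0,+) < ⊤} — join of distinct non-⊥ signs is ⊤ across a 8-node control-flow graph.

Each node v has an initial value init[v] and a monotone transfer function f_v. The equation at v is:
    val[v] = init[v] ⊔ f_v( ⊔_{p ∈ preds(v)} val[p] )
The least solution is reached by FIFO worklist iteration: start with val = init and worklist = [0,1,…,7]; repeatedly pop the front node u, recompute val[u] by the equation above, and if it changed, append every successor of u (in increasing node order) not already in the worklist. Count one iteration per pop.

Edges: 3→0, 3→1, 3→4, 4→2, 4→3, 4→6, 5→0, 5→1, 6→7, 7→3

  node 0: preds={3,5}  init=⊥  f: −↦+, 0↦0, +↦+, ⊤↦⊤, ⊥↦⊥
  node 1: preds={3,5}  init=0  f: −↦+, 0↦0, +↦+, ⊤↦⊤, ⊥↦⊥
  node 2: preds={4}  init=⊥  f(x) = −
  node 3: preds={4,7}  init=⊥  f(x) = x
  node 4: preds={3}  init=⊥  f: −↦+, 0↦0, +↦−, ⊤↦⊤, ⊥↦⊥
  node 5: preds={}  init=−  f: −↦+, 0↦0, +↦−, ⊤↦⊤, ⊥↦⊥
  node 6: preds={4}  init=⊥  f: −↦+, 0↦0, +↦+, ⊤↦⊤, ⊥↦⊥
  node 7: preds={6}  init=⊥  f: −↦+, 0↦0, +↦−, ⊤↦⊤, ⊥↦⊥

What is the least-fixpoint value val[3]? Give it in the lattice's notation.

Worklist (8 pops):
  #1 pop 0: in=− → + (was ⊥); enqueue []
  #2 pop 1: in=− → ⊤ (was 0); enqueue []
  #3 pop 2: in=⊥ → − (was ⊥); enqueue []
  #4 pop 3: in=⊥ → ⊥ (no change)
  #5 pop 4: in=⊥ → ⊥ (no change)
  #6 pop 5: in=⊥ → − (no change)
  #7 pop 6: in=⊥ → ⊥ (no change)
  #8 pop 7: in=⊥ → ⊥ (no change)

Fixpoint:
  val[0] = +
  val[1] = ⊤
  val[2] = −
  val[3] = ⊥
  val[4] = ⊥
  val[5] = −
  val[6] = ⊥
  val[7] = ⊥

⊥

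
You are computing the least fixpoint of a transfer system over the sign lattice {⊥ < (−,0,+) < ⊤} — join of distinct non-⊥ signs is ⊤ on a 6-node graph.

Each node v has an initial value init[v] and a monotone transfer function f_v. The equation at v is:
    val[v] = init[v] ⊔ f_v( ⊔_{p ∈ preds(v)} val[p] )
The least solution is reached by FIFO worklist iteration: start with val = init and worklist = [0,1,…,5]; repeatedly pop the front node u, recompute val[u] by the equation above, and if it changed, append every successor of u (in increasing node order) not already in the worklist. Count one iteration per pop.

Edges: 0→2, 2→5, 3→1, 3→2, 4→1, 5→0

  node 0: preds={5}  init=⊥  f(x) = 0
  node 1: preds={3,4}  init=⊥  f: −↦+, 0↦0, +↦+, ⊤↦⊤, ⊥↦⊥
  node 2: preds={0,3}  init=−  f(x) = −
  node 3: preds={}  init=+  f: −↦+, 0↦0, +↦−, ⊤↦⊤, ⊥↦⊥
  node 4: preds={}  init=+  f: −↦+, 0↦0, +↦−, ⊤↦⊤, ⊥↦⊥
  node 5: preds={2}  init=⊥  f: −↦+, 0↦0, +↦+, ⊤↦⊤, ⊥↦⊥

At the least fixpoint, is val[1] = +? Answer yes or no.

yes

Iteration log — 7 steps:
  step 1. node 0  ⊔preds=⊥  new=0  old=⊥  +wl: 
  step 2. node 1  ⊔preds=+  new=+  old=⊥  +wl: 
  step 3. node 2  ⊔preds=⊤  new=−  stable
  step 4. node 3  ⊔preds=⊥  new=+  stable
  step 5. node 4  ⊔preds=⊥  new=+  stable
  step 6. node 5  ⊔preds=−  new=+  old=⊥  +wl: 0
  step 7. node 0  ⊔preds=+  new=0  stable

Least fixpoint reached:
  node 0: 0
  node 1: +
  node 2: −
  node 3: +
  node 4: +
  node 5: +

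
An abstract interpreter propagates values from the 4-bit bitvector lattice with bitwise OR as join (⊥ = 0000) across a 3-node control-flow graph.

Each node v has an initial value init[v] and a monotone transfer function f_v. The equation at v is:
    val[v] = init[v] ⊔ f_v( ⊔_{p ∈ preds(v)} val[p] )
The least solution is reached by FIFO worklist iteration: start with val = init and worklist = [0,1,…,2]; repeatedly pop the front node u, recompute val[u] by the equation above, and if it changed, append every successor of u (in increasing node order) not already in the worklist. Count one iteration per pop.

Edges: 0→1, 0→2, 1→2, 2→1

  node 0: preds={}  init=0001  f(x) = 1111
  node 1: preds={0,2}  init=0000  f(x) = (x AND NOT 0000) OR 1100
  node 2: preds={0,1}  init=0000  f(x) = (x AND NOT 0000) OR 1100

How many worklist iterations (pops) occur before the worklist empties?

Worklist (4 pops):
  #1 pop 0: in=0000 → 1111 (was 0001); enqueue []
  #2 pop 1: in=1111 → 1111 (was 0000); enqueue []
  #3 pop 2: in=1111 → 1111 (was 0000); enqueue [1]
  #4 pop 1: in=1111 → 1111 (no change)

Fixpoint:
  val[0] = 1111
  val[1] = 1111
  val[2] = 1111

4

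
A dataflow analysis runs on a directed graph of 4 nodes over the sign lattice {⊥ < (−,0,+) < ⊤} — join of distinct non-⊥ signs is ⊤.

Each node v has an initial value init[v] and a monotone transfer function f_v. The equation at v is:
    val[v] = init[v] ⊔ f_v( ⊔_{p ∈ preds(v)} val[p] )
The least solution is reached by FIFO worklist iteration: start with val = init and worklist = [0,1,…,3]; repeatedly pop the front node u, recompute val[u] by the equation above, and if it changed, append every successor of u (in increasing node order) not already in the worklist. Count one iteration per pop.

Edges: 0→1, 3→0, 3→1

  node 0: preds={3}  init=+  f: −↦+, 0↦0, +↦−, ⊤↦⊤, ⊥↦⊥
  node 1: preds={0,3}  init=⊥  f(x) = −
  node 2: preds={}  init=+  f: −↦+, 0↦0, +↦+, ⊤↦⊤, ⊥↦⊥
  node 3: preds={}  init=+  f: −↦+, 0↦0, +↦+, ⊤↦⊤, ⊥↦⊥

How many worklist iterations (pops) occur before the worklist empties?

Worklist (4 pops):
  #1 pop 0: in=+ → ⊤ (was +); enqueue []
  #2 pop 1: in=⊤ → − (was ⊥); enqueue []
  #3 pop 2: in=⊥ → + (no change)
  #4 pop 3: in=⊥ → + (no change)

Fixpoint:
  val[0] = ⊤
  val[1] = −
  val[2] = +
  val[3] = +

4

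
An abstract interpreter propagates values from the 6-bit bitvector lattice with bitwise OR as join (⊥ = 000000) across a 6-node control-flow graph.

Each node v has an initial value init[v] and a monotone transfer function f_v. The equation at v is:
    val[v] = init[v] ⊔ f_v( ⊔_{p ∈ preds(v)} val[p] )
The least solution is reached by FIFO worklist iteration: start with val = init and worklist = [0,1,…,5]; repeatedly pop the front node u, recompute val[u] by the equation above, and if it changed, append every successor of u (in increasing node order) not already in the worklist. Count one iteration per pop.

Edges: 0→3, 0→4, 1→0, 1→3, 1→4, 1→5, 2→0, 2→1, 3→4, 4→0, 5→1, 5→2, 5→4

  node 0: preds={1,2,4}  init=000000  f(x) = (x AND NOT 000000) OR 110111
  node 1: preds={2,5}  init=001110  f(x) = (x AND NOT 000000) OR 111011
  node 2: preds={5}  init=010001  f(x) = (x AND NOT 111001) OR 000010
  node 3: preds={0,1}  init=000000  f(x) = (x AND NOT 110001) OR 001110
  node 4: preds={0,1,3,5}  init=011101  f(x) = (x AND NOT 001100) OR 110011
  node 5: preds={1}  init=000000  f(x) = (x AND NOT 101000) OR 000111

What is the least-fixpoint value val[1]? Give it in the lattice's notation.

Iteration log — 12 steps:
  step 1. node 0  ⊔preds=011111  new=111111  old=000000  +wl: 
  step 2. node 1  ⊔preds=010001  new=111111  old=001110  +wl: 0
  step 3. node 2  ⊔preds=000000  new=010011  old=010001  +wl: 1
  step 4. node 3  ⊔preds=111111  new=001110  old=000000  +wl: 
  step 5. node 4  ⊔preds=111111  new=111111  old=011101  +wl: 
  step 6. node 5  ⊔preds=111111  new=010111  old=000000  +wl: 2,4
  step 7. node 0  ⊔preds=111111  new=111111  stable
  step 8. node 1  ⊔preds=010111  new=111111  stable
  step 9. node 2  ⊔preds=010111  new=010111  old=010011  +wl: 0,1
  step 10. node 4  ⊔preds=111111  new=111111  stable
  step 11. node 0  ⊔preds=111111  new=111111  stable
  step 12. node 1  ⊔preds=010111  new=111111  stable

Least fixpoint reached:
  node 0: 111111
  node 1: 111111
  node 2: 010111
  node 3: 001110
  node 4: 111111
  node 5: 010111

111111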